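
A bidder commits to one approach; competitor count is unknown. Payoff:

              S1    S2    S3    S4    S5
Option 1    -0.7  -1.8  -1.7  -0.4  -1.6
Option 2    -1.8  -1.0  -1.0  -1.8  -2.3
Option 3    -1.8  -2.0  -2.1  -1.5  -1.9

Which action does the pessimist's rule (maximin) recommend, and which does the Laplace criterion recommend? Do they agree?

Row minima: Option 1=-1.8, Option 2=-2.3, Option 3=-2.1
Best worst-case = -1.8 → Option 1.
Row averages: Option 1=-1.24, Option 2=-1.58, Option 3=-1.86
Highest average = -1.24 → Option 1.

maximin → Option 1; laplace → Option 1 (agree)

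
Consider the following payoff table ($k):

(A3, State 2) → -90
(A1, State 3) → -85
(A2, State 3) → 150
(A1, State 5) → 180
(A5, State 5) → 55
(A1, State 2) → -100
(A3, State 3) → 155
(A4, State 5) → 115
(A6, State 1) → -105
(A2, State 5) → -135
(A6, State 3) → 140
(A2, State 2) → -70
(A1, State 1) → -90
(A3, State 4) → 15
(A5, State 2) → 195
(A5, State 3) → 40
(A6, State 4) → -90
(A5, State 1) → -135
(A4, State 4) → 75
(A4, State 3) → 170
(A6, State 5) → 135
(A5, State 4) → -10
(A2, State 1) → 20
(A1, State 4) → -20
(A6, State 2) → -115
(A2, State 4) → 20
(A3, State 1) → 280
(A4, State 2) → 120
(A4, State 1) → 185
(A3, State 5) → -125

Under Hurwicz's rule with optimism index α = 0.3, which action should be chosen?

A1: 0.3·180 + 0.7·(-100) = -16
A2: 0.3·150 + 0.7·(-135) = -49.5
A3: 0.3·280 + 0.7·(-125) = -3.5
A4: 0.3·185 + 0.7·75 = 108
A5: 0.3·195 + 0.7·(-135) = -36
A6: 0.3·140 + 0.7·(-115) = -38.5
Highest Hurwicz score = 108 → A4.

A4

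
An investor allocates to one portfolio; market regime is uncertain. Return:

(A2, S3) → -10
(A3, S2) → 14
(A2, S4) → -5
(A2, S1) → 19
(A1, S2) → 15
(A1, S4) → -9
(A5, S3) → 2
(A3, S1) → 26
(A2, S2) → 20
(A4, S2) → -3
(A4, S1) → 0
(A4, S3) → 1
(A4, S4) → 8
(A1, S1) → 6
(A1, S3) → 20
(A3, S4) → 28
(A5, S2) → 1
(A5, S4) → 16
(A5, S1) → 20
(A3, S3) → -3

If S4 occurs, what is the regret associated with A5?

Best payoff under S4 is 28.
Regret = 28 − 16 = 12.

12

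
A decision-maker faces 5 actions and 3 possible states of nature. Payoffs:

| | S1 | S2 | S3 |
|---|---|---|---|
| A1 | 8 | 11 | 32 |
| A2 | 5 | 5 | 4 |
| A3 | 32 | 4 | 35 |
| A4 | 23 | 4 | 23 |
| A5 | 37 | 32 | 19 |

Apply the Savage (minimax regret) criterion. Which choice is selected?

A5

Column bests: S1=37, S2=32, S3=35.
A1 regrets: 29, 21, 3 → max 29
A2 regrets: 32, 27, 31 → max 32
A3 regrets: 5, 28, 0 → max 28
A4 regrets: 14, 28, 12 → max 28
A5 regrets: 0, 0, 16 → max 16
Smallest max regret = 16 → A5.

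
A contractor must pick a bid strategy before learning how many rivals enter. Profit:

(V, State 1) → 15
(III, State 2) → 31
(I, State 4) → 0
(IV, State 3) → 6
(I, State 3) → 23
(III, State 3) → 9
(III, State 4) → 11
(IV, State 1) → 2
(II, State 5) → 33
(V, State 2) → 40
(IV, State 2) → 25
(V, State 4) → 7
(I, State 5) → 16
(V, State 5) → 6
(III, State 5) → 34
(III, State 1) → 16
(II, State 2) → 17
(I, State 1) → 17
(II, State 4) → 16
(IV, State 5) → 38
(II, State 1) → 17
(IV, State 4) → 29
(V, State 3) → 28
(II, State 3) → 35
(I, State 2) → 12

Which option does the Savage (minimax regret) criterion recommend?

II

Column bests: State 1=17, State 2=40, State 3=35, State 4=29, State 5=38.
I regrets: 0, 28, 12, 29, 22 → max 29
II regrets: 0, 23, 0, 13, 5 → max 23
III regrets: 1, 9, 26, 18, 4 → max 26
IV regrets: 15, 15, 29, 0, 0 → max 29
V regrets: 2, 0, 7, 22, 32 → max 32
Smallest max regret = 23 → II.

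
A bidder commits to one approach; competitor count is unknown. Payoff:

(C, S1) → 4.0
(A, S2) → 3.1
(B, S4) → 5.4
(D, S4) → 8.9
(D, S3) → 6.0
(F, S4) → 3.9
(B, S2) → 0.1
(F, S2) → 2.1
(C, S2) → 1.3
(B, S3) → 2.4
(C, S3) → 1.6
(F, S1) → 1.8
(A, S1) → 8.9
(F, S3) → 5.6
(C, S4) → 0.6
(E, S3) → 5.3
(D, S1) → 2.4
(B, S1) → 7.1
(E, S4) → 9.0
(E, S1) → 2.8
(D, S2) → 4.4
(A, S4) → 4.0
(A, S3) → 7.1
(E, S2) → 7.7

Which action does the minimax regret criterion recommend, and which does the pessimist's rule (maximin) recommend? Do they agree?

Column bests: S1=8.9, S2=7.7, S3=7.1, S4=9.0.
A regrets: 0.0, 4.6, 0.0, 5.0 → max 5.0
B regrets: 1.8, 7.6, 4.7, 3.6 → max 7.6
C regrets: 4.9, 6.4, 5.5, 8.4 → max 8.4
D regrets: 6.5, 3.3, 1.1, 0.1 → max 6.5
E regrets: 6.1, 0.0, 1.8, 0.0 → max 6.1
F regrets: 7.1, 5.6, 1.5, 5.1 → max 7.1
Smallest max regret = 5.0 → A.
Row minima: A=3.1, B=0.1, C=0.6, D=2.4, E=2.8, F=1.8
Best worst-case = 3.1 → A.

minimax regret → A; maximin → A (agree)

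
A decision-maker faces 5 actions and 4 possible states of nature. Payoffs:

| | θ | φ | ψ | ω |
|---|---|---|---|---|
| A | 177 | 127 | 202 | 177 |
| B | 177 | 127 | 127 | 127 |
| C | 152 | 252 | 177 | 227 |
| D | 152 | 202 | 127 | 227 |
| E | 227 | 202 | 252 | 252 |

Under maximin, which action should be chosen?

Row minima: A=127, B=127, C=152, D=127, E=202
Best worst-case = 202 → E.

E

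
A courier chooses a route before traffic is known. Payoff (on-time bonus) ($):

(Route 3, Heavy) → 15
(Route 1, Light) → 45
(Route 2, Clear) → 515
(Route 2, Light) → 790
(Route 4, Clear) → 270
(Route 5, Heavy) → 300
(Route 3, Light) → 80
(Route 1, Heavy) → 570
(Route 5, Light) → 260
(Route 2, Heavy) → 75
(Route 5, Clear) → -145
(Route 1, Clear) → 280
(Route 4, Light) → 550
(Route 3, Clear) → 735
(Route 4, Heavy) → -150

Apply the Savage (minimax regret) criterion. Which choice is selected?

Route 2

Column bests: Clear=735, Light=790, Heavy=570.
Route 1 regrets: 455, 745, 0 → max 745
Route 2 regrets: 220, 0, 495 → max 495
Route 3 regrets: 0, 710, 555 → max 710
Route 4 regrets: 465, 240, 720 → max 720
Route 5 regrets: 880, 530, 270 → max 880
Smallest max regret = 495 → Route 2.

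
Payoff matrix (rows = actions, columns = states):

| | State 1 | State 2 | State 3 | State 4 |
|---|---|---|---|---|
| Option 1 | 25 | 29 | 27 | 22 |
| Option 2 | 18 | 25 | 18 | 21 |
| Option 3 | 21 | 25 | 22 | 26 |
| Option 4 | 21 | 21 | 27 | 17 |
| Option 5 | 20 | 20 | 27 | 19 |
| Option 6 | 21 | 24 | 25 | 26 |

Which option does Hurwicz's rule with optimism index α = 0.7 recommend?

Option 1: 0.7·29 + 0.3·22 = 26.9
Option 2: 0.7·25 + 0.3·18 = 22.9
Option 3: 0.7·26 + 0.3·21 = 24.5
Option 4: 0.7·27 + 0.3·17 = 24
Option 5: 0.7·27 + 0.3·19 = 24.6
Option 6: 0.7·26 + 0.3·21 = 24.5
Highest Hurwicz score = 26.9 → Option 1.

Option 1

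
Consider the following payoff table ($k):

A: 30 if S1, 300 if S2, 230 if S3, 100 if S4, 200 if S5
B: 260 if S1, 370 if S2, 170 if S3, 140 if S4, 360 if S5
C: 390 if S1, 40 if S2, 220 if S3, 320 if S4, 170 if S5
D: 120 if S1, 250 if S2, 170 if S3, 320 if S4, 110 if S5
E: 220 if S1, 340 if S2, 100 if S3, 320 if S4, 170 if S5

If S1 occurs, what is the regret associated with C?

Best payoff under S1 is 390.
Regret = 390 − 390 = 0.

0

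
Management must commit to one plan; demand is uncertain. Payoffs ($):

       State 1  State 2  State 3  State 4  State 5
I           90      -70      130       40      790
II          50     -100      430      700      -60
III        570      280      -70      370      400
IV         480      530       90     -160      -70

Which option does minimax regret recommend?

III

Column bests: State 1=570, State 2=530, State 3=430, State 4=700, State 5=790.
I regrets: 480, 600, 300, 660, 0 → max 660
II regrets: 520, 630, 0, 0, 850 → max 850
III regrets: 0, 250, 500, 330, 390 → max 500
IV regrets: 90, 0, 340, 860, 860 → max 860
Smallest max regret = 500 → III.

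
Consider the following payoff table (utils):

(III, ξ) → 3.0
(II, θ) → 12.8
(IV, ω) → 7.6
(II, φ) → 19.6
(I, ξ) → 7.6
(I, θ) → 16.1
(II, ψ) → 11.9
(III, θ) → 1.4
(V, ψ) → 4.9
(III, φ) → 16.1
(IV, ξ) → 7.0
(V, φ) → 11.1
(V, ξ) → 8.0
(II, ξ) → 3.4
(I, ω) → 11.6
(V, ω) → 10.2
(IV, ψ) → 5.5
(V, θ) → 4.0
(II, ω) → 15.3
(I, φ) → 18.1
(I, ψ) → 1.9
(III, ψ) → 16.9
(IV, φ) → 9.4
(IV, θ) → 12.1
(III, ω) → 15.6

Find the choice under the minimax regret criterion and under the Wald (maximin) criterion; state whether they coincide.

minimax regret → II; maximin → IV (disagree)

Column bests: θ=16.1, φ=19.6, ψ=16.9, ω=15.6, ξ=8.0.
I regrets: 0.0, 1.5, 15.0, 4.0, 0.4 → max 15.0
II regrets: 3.3, 0.0, 5.0, 0.3, 4.6 → max 5.0
III regrets: 14.7, 3.5, 0.0, 0.0, 5.0 → max 14.7
IV regrets: 4.0, 10.2, 11.4, 8.0, 1.0 → max 11.4
V regrets: 12.1, 8.5, 12.0, 5.4, 0.0 → max 12.1
Smallest max regret = 5.0 → II.
Row minima: I=1.9, II=3.4, III=1.4, IV=5.5, V=4.0
Best worst-case = 5.5 → IV.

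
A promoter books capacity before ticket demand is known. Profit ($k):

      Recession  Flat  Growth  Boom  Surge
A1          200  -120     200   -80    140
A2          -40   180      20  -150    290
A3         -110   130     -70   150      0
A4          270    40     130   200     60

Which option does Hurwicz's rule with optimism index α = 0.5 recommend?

A4

A1: 0.5·200 + 0.5·(-120) = 40
A2: 0.5·290 + 0.5·(-150) = 70
A3: 0.5·150 + 0.5·(-110) = 20
A4: 0.5·270 + 0.5·40 = 155
Highest Hurwicz score = 155 → A4.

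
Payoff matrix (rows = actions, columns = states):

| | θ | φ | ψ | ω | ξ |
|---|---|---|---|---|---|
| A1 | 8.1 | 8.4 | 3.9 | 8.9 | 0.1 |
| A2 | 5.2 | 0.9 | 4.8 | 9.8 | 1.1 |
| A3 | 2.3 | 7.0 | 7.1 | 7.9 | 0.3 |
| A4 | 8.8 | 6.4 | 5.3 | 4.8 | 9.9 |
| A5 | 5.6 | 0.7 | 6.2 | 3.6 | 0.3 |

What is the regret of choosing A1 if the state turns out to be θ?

Best payoff under θ is 8.8.
Regret = 8.8 − 8.1 = 0.7.

0.7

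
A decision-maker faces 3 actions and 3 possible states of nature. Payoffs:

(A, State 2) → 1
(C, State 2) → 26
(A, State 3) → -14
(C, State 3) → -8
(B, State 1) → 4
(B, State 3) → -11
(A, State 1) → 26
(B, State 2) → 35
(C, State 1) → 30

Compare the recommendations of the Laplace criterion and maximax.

laplace → C; maximax → B (disagree)

Row averages: A=13/3, B=28/3, C=16
Highest average = 16 → C.
Row maxima: A=26, B=35, C=30
Best best-case = 35 → B.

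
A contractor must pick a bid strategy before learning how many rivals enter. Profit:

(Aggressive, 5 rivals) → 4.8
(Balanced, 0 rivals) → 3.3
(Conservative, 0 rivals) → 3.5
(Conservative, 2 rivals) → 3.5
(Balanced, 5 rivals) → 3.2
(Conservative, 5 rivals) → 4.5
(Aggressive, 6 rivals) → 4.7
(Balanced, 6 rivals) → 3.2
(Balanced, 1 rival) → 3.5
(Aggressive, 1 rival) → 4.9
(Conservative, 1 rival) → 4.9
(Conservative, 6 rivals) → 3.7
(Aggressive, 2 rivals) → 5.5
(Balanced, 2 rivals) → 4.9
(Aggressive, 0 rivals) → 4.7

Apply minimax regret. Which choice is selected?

Aggressive

Column bests: 0 rivals=4.7, 1 rival=4.9, 2 rivals=5.5, 5 rivals=4.8, 6 rivals=4.7.
Conservative regrets: 1.2, 0.0, 2.0, 0.3, 1.0 → max 2.0
Balanced regrets: 1.4, 1.4, 0.6, 1.6, 1.5 → max 1.6
Aggressive regrets: 0.0, 0.0, 0.0, 0.0, 0.0 → max 0.0
Smallest max regret = 0.0 → Aggressive.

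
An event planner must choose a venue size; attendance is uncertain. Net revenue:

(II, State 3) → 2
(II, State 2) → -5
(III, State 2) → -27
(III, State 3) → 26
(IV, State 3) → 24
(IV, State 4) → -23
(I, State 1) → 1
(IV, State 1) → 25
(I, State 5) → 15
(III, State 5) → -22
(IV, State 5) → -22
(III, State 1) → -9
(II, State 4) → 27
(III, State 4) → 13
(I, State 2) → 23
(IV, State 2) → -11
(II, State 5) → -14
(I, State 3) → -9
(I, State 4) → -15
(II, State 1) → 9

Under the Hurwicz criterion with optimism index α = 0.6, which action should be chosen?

II

I: 0.6·23 + 0.4·(-15) = 7.8
II: 0.6·27 + 0.4·(-14) = 10.6
III: 0.6·26 + 0.4·(-27) = 4.8
IV: 0.6·25 + 0.4·(-23) = 5.8
Highest Hurwicz score = 10.6 → II.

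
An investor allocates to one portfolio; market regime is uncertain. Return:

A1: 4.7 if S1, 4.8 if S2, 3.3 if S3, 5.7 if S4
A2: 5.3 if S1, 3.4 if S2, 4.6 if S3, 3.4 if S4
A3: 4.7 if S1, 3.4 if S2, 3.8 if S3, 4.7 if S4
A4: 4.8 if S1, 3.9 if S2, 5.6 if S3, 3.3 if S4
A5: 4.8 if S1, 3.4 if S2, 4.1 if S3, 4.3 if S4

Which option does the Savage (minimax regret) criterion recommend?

A5

Column bests: S1=5.3, S2=4.8, S3=5.6, S4=5.7.
A1 regrets: 0.6, 0.0, 2.3, 0.0 → max 2.3
A2 regrets: 0.0, 1.4, 1.0, 2.3 → max 2.3
A3 regrets: 0.6, 1.4, 1.8, 1.0 → max 1.8
A4 regrets: 0.5, 0.9, 0.0, 2.4 → max 2.4
A5 regrets: 0.5, 1.4, 1.5, 1.4 → max 1.5
Smallest max regret = 1.5 → A5.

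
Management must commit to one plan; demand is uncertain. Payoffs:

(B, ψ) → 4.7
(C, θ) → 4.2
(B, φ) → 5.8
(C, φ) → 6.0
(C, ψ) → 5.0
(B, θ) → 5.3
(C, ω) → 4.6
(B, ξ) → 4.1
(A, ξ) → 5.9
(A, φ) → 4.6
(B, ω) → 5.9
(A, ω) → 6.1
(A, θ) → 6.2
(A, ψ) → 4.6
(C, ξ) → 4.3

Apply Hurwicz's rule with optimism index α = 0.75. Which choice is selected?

A: 0.75·6.2 + 0.25·4.6 = 5.8
B: 0.75·5.9 + 0.25·4.1 = 5.45
C: 0.75·6.0 + 0.25·4.2 = 5.55
Highest Hurwicz score = 5.8 → A.

A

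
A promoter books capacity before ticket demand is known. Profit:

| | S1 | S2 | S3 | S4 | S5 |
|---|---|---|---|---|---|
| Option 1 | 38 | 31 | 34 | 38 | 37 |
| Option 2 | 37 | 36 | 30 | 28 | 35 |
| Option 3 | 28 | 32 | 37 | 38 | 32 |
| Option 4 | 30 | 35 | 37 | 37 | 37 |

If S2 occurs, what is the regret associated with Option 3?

Best payoff under S2 is 36.
Regret = 36 − 32 = 4.

4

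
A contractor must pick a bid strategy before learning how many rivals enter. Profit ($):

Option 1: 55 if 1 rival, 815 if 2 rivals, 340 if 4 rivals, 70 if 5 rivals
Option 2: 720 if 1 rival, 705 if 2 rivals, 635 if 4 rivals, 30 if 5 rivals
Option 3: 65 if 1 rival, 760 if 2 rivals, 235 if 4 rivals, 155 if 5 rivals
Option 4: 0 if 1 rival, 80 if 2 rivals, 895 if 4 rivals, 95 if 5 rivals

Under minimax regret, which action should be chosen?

Column bests: 1 rival=720, 2 rivals=815, 4 rivals=895, 5 rivals=155.
Option 1 regrets: 665, 0, 555, 85 → max 665
Option 2 regrets: 0, 110, 260, 125 → max 260
Option 3 regrets: 655, 55, 660, 0 → max 660
Option 4 regrets: 720, 735, 0, 60 → max 735
Smallest max regret = 260 → Option 2.

Option 2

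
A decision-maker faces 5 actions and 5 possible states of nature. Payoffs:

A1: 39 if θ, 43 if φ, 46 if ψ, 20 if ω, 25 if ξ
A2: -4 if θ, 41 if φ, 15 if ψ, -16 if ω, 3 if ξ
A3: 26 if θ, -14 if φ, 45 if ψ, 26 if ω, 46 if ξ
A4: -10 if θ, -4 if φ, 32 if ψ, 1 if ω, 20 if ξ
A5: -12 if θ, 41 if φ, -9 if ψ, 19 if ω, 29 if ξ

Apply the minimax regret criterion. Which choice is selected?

Column bests: θ=39, φ=43, ψ=46, ω=26, ξ=46.
A1 regrets: 0, 0, 0, 6, 21 → max 21
A2 regrets: 43, 2, 31, 42, 43 → max 43
A3 regrets: 13, 57, 1, 0, 0 → max 57
A4 regrets: 49, 47, 14, 25, 26 → max 49
A5 regrets: 51, 2, 55, 7, 17 → max 55
Smallest max regret = 21 → A1.

A1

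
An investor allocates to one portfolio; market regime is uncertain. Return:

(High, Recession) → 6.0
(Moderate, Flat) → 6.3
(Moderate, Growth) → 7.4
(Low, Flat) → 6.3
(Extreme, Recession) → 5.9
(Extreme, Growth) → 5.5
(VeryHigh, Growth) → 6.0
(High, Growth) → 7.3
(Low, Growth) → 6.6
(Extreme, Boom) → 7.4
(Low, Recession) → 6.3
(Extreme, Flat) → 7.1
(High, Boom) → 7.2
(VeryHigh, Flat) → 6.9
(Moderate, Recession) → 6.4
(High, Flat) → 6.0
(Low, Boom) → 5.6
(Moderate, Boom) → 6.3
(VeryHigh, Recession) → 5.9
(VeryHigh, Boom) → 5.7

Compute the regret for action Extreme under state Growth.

1.9

Best payoff under Growth is 7.4.
Regret = 7.4 − 5.5 = 1.9.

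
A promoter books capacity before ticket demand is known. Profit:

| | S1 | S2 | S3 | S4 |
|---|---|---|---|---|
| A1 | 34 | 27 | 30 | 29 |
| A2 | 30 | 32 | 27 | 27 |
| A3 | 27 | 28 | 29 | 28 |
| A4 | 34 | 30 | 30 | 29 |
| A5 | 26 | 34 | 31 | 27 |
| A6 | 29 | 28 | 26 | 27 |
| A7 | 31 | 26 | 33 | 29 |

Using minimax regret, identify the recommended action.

Column bests: S1=34, S2=34, S3=33, S4=29.
A1 regrets: 0, 7, 3, 0 → max 7
A2 regrets: 4, 2, 6, 2 → max 6
A3 regrets: 7, 6, 4, 1 → max 7
A4 regrets: 0, 4, 3, 0 → max 4
A5 regrets: 8, 0, 2, 2 → max 8
A6 regrets: 5, 6, 7, 2 → max 7
A7 regrets: 3, 8, 0, 0 → max 8
Smallest max regret = 4 → A4.

A4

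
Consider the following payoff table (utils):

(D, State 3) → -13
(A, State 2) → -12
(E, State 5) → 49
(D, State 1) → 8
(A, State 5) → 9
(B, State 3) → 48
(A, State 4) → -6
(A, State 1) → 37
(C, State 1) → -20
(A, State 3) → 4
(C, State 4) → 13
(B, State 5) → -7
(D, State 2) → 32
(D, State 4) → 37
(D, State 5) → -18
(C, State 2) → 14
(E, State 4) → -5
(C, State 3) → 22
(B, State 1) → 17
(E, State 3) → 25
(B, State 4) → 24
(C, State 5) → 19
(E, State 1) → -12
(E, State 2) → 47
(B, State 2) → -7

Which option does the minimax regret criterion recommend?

E

Column bests: State 1=37, State 2=47, State 3=48, State 4=37, State 5=49.
A regrets: 0, 59, 44, 43, 40 → max 59
B regrets: 20, 54, 0, 13, 56 → max 56
C regrets: 57, 33, 26, 24, 30 → max 57
D regrets: 29, 15, 61, 0, 67 → max 67
E regrets: 49, 0, 23, 42, 0 → max 49
Smallest max regret = 49 → E.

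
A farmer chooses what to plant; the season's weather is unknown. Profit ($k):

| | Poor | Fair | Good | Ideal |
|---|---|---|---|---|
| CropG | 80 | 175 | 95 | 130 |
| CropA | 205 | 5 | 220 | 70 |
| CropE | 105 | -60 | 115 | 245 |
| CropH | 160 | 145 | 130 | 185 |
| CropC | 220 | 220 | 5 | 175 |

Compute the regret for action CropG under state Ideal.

Best payoff under Ideal is 245.
Regret = 245 − 130 = 115.

115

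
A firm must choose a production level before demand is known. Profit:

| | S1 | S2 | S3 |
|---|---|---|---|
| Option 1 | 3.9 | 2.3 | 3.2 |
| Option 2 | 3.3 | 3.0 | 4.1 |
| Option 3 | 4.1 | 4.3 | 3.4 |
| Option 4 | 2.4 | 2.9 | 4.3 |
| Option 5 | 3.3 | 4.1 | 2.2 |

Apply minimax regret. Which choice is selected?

Option 3

Column bests: S1=4.1, S2=4.3, S3=4.3.
Option 1 regrets: 0.2, 2.0, 1.1 → max 2.0
Option 2 regrets: 0.8, 1.3, 0.2 → max 1.3
Option 3 regrets: 0.0, 0.0, 0.9 → max 0.9
Option 4 regrets: 1.7, 1.4, 0.0 → max 1.7
Option 5 regrets: 0.8, 0.2, 2.1 → max 2.1
Smallest max regret = 0.9 → Option 3.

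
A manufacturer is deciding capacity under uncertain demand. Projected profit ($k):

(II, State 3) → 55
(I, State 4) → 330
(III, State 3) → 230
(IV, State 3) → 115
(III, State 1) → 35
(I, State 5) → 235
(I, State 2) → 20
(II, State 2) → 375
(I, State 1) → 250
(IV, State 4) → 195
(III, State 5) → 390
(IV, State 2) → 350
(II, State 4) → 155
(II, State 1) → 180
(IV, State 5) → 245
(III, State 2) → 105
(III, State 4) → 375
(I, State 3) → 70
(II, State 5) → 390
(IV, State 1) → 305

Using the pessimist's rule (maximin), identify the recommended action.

Row minima: I=20, II=55, III=35, IV=115
Best worst-case = 115 → IV.

IV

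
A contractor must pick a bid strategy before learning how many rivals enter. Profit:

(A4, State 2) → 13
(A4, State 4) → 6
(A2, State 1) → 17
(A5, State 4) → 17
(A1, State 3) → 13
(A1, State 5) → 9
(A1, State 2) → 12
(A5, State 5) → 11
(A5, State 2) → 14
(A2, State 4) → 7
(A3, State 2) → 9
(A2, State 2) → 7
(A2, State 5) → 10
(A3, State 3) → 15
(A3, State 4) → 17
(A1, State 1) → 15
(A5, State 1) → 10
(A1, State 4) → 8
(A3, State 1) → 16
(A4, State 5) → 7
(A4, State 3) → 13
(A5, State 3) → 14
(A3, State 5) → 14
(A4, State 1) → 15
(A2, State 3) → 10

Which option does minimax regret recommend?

A3

Column bests: State 1=17, State 2=14, State 3=15, State 4=17, State 5=14.
A1 regrets: 2, 2, 2, 9, 5 → max 9
A2 regrets: 0, 7, 5, 10, 4 → max 10
A3 regrets: 1, 5, 0, 0, 0 → max 5
A4 regrets: 2, 1, 2, 11, 7 → max 11
A5 regrets: 7, 0, 1, 0, 3 → max 7
Smallest max regret = 5 → A3.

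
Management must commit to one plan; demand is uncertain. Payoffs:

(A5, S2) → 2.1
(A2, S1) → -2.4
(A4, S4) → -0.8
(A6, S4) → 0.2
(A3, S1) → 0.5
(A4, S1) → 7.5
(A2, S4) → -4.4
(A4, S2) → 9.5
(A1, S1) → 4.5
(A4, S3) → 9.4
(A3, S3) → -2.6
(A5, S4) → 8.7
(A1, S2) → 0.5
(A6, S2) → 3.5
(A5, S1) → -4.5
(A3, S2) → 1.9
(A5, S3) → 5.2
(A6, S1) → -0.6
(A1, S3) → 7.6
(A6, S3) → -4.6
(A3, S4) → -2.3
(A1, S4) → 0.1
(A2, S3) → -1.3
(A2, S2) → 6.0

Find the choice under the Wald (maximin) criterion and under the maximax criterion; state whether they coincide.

maximin → A1; maximax → A4 (disagree)

Row minima: A1=0.1, A2=-4.4, A3=-2.6, A4=-0.8, A5=-4.5, A6=-4.6
Best worst-case = 0.1 → A1.
Row maxima: A1=7.6, A2=6.0, A3=1.9, A4=9.5, A5=8.7, A6=3.5
Best best-case = 9.5 → A4.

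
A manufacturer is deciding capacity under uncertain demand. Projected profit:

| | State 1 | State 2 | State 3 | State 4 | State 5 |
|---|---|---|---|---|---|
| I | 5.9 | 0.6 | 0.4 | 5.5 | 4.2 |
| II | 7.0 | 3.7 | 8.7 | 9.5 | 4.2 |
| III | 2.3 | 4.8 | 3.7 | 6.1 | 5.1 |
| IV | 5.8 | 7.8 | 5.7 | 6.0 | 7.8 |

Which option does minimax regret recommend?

Column bests: State 1=7.0, State 2=7.8, State 3=8.7, State 4=9.5, State 5=7.8.
I regrets: 1.1, 7.2, 8.3, 4.0, 3.6 → max 8.3
II regrets: 0.0, 4.1, 0.0, 0.0, 3.6 → max 4.1
III regrets: 4.7, 3.0, 5.0, 3.4, 2.7 → max 5.0
IV regrets: 1.2, 0.0, 3.0, 3.5, 0.0 → max 3.5
Smallest max regret = 3.5 → IV.

IV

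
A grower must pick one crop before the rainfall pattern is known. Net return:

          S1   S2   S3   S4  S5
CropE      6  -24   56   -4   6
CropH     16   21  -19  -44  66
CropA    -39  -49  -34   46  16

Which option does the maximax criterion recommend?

CropH

Row maxima: CropE=56, CropH=66, CropA=46
Best best-case = 66 → CropH.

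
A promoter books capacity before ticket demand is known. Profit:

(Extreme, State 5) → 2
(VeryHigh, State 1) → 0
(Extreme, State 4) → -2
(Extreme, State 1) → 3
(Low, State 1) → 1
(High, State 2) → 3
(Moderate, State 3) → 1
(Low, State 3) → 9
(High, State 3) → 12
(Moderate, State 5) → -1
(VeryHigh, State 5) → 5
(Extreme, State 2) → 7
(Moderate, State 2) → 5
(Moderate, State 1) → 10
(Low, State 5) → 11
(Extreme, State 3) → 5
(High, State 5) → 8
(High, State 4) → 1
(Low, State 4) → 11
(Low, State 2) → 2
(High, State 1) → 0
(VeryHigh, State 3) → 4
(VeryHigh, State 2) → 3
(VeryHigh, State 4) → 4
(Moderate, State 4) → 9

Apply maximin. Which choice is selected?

Low

Row minima: Low=1, Moderate=-1, High=0, VeryHigh=0, Extreme=-2
Best worst-case = 1 → Low.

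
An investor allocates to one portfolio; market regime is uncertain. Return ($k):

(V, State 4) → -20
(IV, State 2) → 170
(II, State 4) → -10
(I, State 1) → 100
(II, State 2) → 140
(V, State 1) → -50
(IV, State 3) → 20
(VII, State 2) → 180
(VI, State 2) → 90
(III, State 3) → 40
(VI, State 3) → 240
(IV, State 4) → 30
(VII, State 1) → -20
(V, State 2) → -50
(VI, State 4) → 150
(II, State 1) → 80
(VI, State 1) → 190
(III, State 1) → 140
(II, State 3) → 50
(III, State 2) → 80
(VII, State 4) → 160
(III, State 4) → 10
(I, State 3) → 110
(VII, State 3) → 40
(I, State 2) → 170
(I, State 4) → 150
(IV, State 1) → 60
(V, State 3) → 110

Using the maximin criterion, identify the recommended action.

I

Row minima: I=100, II=-10, III=10, IV=20, V=-50, VI=90, VII=-20
Best worst-case = 100 → I.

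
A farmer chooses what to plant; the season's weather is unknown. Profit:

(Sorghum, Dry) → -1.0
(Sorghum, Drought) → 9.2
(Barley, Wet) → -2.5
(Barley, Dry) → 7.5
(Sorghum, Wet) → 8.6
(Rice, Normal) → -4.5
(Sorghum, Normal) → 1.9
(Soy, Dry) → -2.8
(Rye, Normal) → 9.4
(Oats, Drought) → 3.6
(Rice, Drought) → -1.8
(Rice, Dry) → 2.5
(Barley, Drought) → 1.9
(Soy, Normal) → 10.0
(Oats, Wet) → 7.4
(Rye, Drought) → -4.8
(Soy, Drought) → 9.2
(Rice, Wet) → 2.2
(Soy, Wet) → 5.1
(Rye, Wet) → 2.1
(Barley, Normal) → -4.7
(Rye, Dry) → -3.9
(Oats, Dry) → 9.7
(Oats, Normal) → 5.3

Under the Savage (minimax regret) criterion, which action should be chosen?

Column bests: Drought=9.2, Dry=9.7, Normal=10.0, Wet=8.6.
Rice regrets: 11.0, 7.2, 14.5, 6.4 → max 14.5
Soy regrets: 0.0, 12.5, 0.0, 3.5 → max 12.5
Sorghum regrets: 0.0, 10.7, 8.1, 0.0 → max 10.7
Barley regrets: 7.3, 2.2, 14.7, 11.1 → max 14.7
Rye regrets: 14.0, 13.6, 0.6, 6.5 → max 14.0
Oats regrets: 5.6, 0.0, 4.7, 1.2 → max 5.6
Smallest max regret = 5.6 → Oats.

Oats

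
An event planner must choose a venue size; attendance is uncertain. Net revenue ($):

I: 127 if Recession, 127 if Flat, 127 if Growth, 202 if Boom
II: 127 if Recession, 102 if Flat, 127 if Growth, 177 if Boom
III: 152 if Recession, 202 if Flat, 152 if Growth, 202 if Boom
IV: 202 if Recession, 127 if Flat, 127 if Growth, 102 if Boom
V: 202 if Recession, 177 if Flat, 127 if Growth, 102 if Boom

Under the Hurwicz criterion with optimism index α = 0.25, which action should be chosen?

III

I: 0.25·202 + 0.75·127 = 145.75
II: 0.25·177 + 0.75·102 = 120.75
III: 0.25·202 + 0.75·152 = 164.5
IV: 0.25·202 + 0.75·102 = 127
V: 0.25·202 + 0.75·102 = 127
Highest Hurwicz score = 164.5 → III.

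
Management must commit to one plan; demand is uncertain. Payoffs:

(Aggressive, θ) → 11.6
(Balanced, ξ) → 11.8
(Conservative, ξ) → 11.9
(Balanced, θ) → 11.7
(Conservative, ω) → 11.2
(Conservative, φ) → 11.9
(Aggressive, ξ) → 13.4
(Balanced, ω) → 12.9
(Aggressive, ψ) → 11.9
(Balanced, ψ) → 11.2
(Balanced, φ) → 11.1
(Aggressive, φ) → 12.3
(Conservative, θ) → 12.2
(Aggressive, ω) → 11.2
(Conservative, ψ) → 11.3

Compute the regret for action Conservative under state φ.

Best payoff under φ is 12.3.
Regret = 12.3 − 11.9 = 0.4.

0.4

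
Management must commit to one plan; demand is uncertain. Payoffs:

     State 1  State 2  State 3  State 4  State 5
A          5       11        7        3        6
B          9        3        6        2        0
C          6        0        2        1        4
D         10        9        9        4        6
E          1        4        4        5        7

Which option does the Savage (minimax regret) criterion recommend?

D

Column bests: State 1=10, State 2=11, State 3=9, State 4=5, State 5=7.
A regrets: 5, 0, 2, 2, 1 → max 5
B regrets: 1, 8, 3, 3, 7 → max 8
C regrets: 4, 11, 7, 4, 3 → max 11
D regrets: 0, 2, 0, 1, 1 → max 2
E regrets: 9, 7, 5, 0, 0 → max 9
Smallest max regret = 2 → D.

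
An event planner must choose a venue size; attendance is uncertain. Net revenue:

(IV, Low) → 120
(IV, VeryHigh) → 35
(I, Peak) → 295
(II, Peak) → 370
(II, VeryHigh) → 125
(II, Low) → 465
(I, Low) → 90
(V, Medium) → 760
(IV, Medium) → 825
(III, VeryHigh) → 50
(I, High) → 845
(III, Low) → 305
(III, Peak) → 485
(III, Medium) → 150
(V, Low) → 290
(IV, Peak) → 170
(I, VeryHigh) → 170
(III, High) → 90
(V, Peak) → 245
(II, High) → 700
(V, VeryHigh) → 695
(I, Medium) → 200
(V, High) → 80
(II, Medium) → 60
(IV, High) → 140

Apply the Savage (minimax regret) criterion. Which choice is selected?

I

Column bests: Low=465, Medium=825, High=845, VeryHigh=695, Peak=485.
I regrets: 375, 625, 0, 525, 190 → max 625
II regrets: 0, 765, 145, 570, 115 → max 765
III regrets: 160, 675, 755, 645, 0 → max 755
IV regrets: 345, 0, 705, 660, 315 → max 705
V regrets: 175, 65, 765, 0, 240 → max 765
Smallest max regret = 625 → I.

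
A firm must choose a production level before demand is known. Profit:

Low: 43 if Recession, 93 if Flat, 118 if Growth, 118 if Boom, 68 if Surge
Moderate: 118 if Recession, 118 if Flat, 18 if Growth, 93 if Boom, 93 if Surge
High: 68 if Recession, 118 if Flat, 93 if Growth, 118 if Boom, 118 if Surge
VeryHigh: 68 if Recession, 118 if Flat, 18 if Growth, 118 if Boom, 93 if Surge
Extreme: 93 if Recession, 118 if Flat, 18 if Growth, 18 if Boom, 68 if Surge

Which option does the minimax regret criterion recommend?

High

Column bests: Recession=118, Flat=118, Growth=118, Boom=118, Surge=118.
Low regrets: 75, 25, 0, 0, 50 → max 75
Moderate regrets: 0, 0, 100, 25, 25 → max 100
High regrets: 50, 0, 25, 0, 0 → max 50
VeryHigh regrets: 50, 0, 100, 0, 25 → max 100
Extreme regrets: 25, 0, 100, 100, 50 → max 100
Smallest max regret = 50 → High.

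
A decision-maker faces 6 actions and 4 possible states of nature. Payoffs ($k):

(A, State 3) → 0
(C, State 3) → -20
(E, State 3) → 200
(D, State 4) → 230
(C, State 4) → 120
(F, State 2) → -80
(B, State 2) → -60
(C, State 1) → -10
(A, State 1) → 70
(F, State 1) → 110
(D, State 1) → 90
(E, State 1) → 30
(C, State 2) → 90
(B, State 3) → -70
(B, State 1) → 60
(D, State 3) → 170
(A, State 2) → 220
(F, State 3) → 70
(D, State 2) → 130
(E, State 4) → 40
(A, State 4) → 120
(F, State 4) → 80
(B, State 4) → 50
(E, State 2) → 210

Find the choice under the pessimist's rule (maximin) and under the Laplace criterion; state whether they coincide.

maximin → D; laplace → D (agree)

Row minima: A=0, B=-70, C=-20, D=90, E=30, F=-80
Best worst-case = 90 → D.
Row averages: A=102.5, B=-5, C=45, D=155, E=120, F=45
Highest average = 155 → D.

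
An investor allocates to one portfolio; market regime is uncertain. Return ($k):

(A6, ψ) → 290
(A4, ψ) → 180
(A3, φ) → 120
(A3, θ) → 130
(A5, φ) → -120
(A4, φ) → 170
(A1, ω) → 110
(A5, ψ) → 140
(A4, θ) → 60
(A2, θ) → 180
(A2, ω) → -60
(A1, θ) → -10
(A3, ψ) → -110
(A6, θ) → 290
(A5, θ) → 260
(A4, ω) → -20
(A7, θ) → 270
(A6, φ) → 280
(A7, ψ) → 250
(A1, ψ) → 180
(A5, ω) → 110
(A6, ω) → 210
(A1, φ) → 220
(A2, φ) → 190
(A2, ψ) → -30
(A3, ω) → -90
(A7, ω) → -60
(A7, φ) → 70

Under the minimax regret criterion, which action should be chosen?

Column bests: θ=290, φ=280, ψ=290, ω=210.
A1 regrets: 300, 60, 110, 100 → max 300
A2 regrets: 110, 90, 320, 270 → max 320
A3 regrets: 160, 160, 400, 300 → max 400
A4 regrets: 230, 110, 110, 230 → max 230
A5 regrets: 30, 400, 150, 100 → max 400
A6 regrets: 0, 0, 0, 0 → max 0
A7 regrets: 20, 210, 40, 270 → max 270
Smallest max regret = 0 → A6.

A6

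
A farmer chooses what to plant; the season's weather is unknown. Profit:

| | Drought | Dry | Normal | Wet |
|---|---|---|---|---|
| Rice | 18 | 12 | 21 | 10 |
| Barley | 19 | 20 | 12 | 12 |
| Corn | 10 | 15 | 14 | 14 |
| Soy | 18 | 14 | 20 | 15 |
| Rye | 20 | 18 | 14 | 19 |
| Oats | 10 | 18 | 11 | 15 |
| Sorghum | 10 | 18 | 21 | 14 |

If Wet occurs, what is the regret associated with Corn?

5

Best payoff under Wet is 19.
Regret = 19 − 14 = 5.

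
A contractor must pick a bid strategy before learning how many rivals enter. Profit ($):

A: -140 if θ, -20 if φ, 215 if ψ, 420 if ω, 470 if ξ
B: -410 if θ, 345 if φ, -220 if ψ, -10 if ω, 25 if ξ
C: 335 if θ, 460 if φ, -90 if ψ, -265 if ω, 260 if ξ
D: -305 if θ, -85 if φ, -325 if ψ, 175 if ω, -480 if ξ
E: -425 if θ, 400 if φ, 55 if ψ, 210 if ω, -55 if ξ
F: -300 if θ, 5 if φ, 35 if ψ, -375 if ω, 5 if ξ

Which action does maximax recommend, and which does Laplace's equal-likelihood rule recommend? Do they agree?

maximax → A; laplace → A (agree)

Row maxima: A=470, B=345, C=460, D=175, E=400, F=35
Best best-case = 470 → A.
Row averages: A=189, B=-54, C=140, D=-204, E=37, F=-126
Highest average = 189 → A.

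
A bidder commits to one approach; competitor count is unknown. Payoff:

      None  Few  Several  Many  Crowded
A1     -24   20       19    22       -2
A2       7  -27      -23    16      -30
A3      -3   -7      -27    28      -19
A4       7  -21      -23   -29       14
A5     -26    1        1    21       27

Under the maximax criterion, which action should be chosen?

Row maxima: A1=22, A2=16, A3=28, A4=14, A5=27
Best best-case = 28 → A3.

A3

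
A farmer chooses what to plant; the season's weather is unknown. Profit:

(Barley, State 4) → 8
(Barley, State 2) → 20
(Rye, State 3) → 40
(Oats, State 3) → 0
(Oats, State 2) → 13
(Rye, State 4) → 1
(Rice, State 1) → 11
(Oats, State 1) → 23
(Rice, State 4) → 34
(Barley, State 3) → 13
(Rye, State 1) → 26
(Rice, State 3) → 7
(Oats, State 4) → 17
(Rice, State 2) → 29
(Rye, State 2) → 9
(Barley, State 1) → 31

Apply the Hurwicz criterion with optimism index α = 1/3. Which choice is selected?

Rice

Oats: 1/3·23 + 2/3·0 = 23/3
Barley: 1/3·31 + 2/3·8 = 47/3
Rye: 1/3·40 + 2/3·1 = 14
Rice: 1/3·34 + 2/3·7 = 16
Highest Hurwicz score = 16 → Rice.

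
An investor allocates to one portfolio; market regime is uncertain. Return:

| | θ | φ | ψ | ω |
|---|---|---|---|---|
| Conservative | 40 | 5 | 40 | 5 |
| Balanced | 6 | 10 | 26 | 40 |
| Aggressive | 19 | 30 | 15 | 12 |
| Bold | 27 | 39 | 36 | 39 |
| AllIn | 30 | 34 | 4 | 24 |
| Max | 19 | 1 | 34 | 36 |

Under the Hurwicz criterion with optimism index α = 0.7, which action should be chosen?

Bold

Conservative: 0.7·40 + 0.3·5 = 29.5
Balanced: 0.7·40 + 0.3·6 = 29.8
Aggressive: 0.7·30 + 0.3·12 = 24.6
Bold: 0.7·39 + 0.3·27 = 35.4
AllIn: 0.7·34 + 0.3·4 = 25
Max: 0.7·36 + 0.3·1 = 25.5
Highest Hurwicz score = 35.4 → Bold.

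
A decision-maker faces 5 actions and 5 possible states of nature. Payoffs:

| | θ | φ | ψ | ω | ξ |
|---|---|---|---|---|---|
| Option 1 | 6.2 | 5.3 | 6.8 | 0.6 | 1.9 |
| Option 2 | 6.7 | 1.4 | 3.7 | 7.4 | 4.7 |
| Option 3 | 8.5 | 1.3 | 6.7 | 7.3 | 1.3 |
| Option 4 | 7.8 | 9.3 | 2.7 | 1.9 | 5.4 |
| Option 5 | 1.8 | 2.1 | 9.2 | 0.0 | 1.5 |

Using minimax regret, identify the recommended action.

Column bests: θ=8.5, φ=9.3, ψ=9.2, ω=7.4, ξ=5.4.
Option 1 regrets: 2.3, 4.0, 2.4, 6.8, 3.5 → max 6.8
Option 2 regrets: 1.8, 7.9, 5.5, 0.0, 0.7 → max 7.9
Option 3 regrets: 0.0, 8.0, 2.5, 0.1, 4.1 → max 8.0
Option 4 regrets: 0.7, 0.0, 6.5, 5.5, 0.0 → max 6.5
Option 5 regrets: 6.7, 7.2, 0.0, 7.4, 3.9 → max 7.4
Smallest max regret = 6.5 → Option 4.

Option 4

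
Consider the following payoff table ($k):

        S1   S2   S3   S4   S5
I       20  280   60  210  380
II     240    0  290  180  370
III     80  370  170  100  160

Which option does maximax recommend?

I

Row maxima: I=380, II=370, III=370
Best best-case = 380 → I.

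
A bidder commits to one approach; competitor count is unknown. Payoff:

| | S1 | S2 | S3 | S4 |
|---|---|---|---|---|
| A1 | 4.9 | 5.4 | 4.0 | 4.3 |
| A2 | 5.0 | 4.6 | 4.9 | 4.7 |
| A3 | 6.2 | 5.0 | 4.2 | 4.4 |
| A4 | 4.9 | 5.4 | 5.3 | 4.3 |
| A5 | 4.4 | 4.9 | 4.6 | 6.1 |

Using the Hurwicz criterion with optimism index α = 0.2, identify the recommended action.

A1: 0.2·5.4 + 0.8·4.0 = 4.28
A2: 0.2·5.0 + 0.8·4.6 = 4.68
A3: 0.2·6.2 + 0.8·4.2 = 4.6
A4: 0.2·5.4 + 0.8·4.3 = 4.52
A5: 0.2·6.1 + 0.8·4.4 = 4.74
Highest Hurwicz score = 4.74 → A5.

A5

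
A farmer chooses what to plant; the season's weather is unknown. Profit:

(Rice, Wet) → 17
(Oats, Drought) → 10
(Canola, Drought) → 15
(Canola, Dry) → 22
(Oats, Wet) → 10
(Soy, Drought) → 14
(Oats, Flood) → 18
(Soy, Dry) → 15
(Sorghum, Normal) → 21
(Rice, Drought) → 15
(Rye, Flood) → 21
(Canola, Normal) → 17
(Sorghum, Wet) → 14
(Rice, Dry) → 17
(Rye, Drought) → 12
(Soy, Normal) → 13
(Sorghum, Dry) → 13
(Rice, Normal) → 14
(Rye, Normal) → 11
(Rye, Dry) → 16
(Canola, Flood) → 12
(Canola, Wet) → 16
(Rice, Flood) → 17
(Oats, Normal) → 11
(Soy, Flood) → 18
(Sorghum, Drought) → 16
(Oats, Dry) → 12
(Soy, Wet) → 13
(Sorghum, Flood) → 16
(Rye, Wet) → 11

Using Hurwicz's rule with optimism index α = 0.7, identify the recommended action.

Rice: 0.7·17 + 0.3·14 = 16.1
Rye: 0.7·21 + 0.3·11 = 18
Soy: 0.7·18 + 0.3·13 = 16.5
Oats: 0.7·18 + 0.3·10 = 15.6
Canola: 0.7·22 + 0.3·12 = 19
Sorghum: 0.7·21 + 0.3·13 = 18.6
Highest Hurwicz score = 19 → Canola.

Canola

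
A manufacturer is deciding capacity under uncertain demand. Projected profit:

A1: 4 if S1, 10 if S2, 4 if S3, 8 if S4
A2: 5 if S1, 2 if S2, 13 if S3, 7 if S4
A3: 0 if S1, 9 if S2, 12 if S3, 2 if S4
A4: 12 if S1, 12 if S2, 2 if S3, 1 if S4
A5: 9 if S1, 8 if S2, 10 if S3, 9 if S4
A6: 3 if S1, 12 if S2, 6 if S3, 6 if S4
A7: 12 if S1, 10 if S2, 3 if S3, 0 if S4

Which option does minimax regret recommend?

Column bests: S1=12, S2=12, S3=13, S4=9.
A1 regrets: 8, 2, 9, 1 → max 9
A2 regrets: 7, 10, 0, 2 → max 10
A3 regrets: 12, 3, 1, 7 → max 12
A4 regrets: 0, 0, 11, 8 → max 11
A5 regrets: 3, 4, 3, 0 → max 4
A6 regrets: 9, 0, 7, 3 → max 9
A7 regrets: 0, 2, 10, 9 → max 10
Smallest max regret = 4 → A5.

A5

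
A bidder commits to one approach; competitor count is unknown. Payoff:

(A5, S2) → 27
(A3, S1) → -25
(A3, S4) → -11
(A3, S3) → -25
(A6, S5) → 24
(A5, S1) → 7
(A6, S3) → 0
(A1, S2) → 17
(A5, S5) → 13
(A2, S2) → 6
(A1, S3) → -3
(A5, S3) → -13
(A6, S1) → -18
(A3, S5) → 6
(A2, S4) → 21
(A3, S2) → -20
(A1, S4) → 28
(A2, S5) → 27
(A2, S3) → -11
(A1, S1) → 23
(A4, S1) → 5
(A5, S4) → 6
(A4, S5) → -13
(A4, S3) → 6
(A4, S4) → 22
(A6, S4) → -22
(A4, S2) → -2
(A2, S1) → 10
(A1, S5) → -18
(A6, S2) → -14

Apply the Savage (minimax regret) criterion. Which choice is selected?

A2

Column bests: S1=23, S2=27, S3=6, S4=28, S5=27.
A1 regrets: 0, 10, 9, 0, 45 → max 45
A2 regrets: 13, 21, 17, 7, 0 → max 21
A3 regrets: 48, 47, 31, 39, 21 → max 48
A4 regrets: 18, 29, 0, 6, 40 → max 40
A5 regrets: 16, 0, 19, 22, 14 → max 22
A6 regrets: 41, 41, 6, 50, 3 → max 50
Smallest max regret = 21 → A2.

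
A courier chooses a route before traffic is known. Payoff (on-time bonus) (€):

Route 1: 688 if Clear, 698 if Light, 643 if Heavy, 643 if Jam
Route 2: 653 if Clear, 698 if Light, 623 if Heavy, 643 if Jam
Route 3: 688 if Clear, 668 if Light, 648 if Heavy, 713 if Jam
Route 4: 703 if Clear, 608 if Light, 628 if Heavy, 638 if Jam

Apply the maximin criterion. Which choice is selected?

Route 3

Row minima: Route 1=643, Route 2=623, Route 3=648, Route 4=608
Best worst-case = 648 → Route 3.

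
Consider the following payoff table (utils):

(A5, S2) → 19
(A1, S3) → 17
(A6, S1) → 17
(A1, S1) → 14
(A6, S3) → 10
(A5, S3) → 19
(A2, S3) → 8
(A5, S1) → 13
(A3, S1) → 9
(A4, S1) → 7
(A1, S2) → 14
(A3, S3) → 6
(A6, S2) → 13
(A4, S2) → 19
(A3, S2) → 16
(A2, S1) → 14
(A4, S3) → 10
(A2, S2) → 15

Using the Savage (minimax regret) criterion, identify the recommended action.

A5

Column bests: S1=17, S2=19, S3=19.
A1 regrets: 3, 5, 2 → max 5
A2 regrets: 3, 4, 11 → max 11
A3 regrets: 8, 3, 13 → max 13
A4 regrets: 10, 0, 9 → max 10
A5 regrets: 4, 0, 0 → max 4
A6 regrets: 0, 6, 9 → max 9
Smallest max regret = 4 → A5.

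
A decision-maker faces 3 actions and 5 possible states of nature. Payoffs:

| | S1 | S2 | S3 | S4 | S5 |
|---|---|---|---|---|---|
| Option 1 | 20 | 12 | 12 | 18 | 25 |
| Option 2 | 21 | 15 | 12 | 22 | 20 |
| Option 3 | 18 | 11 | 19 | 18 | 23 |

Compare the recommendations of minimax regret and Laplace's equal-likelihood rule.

minimax regret → Option 3; laplace → Option 2 (disagree)

Column bests: S1=21, S2=15, S3=19, S4=22, S5=25.
Option 1 regrets: 1, 3, 7, 4, 0 → max 7
Option 2 regrets: 0, 0, 7, 0, 5 → max 7
Option 3 regrets: 3, 4, 0, 4, 2 → max 4
Smallest max regret = 4 → Option 3.
Row averages: Option 1=17.4, Option 2=18, Option 3=17.8
Highest average = 18 → Option 2.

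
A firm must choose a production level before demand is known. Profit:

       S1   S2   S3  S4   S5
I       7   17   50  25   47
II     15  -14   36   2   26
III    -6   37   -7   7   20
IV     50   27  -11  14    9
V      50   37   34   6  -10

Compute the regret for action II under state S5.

Best payoff under S5 is 47.
Regret = 47 − 26 = 21.

21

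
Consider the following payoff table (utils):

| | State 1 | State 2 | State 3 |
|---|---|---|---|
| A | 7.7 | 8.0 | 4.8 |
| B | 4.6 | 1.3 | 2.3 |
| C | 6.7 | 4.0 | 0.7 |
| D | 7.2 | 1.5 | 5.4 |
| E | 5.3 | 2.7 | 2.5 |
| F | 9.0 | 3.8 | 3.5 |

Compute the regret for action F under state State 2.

4.2

Best payoff under State 2 is 8.0.
Regret = 8.0 − 3.8 = 4.2.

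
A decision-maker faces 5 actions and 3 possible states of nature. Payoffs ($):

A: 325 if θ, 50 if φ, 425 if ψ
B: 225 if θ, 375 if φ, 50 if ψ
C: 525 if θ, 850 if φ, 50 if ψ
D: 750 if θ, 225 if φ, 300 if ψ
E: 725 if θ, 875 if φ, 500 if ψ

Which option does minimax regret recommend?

Column bests: θ=750, φ=875, ψ=500.
A regrets: 425, 825, 75 → max 825
B regrets: 525, 500, 450 → max 525
C regrets: 225, 25, 450 → max 450
D regrets: 0, 650, 200 → max 650
E regrets: 25, 0, 0 → max 25
Smallest max regret = 25 → E.

E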